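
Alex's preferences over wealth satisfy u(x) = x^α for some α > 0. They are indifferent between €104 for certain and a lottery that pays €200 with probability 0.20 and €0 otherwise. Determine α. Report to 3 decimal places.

α ≈ 2.461

The lottery's expected utility is 0.20·u(200) + 0.80·u(0) = 0.20·200^α (since u(0) = 0 for α > 0).
Setting u(104) equal to that: 104^α = 0.20·200^α ⇒ (104/200)^α = 0.20.
α = ln(0.20) / ln(104/200) = -1.609438/-0.653926 ≈ 2.461.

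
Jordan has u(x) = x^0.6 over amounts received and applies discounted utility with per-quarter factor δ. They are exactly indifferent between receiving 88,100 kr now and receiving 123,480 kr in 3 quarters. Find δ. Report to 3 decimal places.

Indifference means u(88100) = δ^3 · u(123480), so δ^3 = u(88100)/u(123480).
With u(x) = x^0.6: δ^3 = 88100^0.6/123480^0.6 = (88100/123480)^0.6 = 0.81663.
So δ = 0.81663^(1/3) ≈ 0.935.

δ ≈ 0.935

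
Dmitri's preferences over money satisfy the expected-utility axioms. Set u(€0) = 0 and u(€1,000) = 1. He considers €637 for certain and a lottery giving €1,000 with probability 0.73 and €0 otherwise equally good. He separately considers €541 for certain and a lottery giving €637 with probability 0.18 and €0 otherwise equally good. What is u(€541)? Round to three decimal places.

0.131

The first gamble pins u(€637): it must equal 0.73·1 + 0.27·0 = 0.73.
Chaining: u(€541) = 0.18·0.73 + 0.82·0.00 = 0.1314.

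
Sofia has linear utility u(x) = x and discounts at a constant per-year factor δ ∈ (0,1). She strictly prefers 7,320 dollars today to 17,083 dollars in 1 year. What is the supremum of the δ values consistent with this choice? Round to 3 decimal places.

δ < 0.428

Comparing present values: 7320 > δ·17083.
Dividing through by 17083 gives δ < 0.42850.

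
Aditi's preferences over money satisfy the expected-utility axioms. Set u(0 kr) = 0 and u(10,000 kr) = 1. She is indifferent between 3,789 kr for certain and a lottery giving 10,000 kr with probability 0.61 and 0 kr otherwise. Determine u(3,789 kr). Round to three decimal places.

0.610

The indifference gives u(3,789 kr) = 0.61·u(10,000 kr) + 0.39·u(0 kr) = 0.61·1 + 0.39·0 = 0.61.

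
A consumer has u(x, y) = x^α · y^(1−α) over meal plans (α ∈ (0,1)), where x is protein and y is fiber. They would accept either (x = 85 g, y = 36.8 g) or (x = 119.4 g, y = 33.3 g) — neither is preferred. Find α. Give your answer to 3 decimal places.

Set the two utilities equal: 85^α·36.8^(1−α) = 119.4^α·33.3^(1−α).
(85/119.4)^α = (33.3/36.8)^(1−α); take logs: α·ln(85/119.4) = (1−α)·ln(33.3/36.8), i.e. α·-0.339828 = (1−α)·-0.099940.
Thus α·(-0.439768) = -0.099940, so α = -0.099940/-0.439768 ≈ 0.227.

α ≈ 0.227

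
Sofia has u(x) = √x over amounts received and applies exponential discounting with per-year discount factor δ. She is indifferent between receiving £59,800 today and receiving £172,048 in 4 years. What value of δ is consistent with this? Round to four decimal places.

δ ≈ 0.8763

The payoff in 4 years is discounted by δ^4, so u(59800) = δ^4·u(172048) and δ^4 = u(59800)/u(172048).
Since u(x) = √x, δ^4 = √(59800/172048) = 0.58956.
So δ = 0.58956^(1/4) ≈ 0.8763.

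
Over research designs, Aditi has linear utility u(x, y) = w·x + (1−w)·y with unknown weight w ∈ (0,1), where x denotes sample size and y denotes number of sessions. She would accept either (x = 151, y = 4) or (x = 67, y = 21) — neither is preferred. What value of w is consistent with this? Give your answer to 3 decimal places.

w = 0.168

u(151,4) = u(67,21) means w·151 + (1−w)·4 = w·67 + (1−w)·21.
Rearranging, 84·w − 17·(1−w) = 0.
The marginal rate of substitution is 17/84, so w = 17/(84+17) = 0.168.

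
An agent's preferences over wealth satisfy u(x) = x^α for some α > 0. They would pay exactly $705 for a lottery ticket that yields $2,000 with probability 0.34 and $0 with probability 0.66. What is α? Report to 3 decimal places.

α ≈ 1.035

Since u(0) = 0, the lottery's EU is 0.34·2000^α.
Equating: 705^α = 0.34·2000^α, i.e. 0.3525^α = 0.34.
Taking logs: α·ln(705/2000) = ln(0.34), so α = -1.078810 / -1.042705 ≈ 1.035.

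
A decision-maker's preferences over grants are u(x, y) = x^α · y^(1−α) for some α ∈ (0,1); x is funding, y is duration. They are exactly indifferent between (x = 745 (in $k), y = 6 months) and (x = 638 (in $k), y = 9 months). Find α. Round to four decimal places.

Set the two utilities equal: 745^α·6^(1−α) = 638^α·9^(1−α).
Rearrange to (745/638)^α = (9/6)^(1−α) and take logs: α·0.1550459 = (1−α)·0.4054651.
So α/(1−α) = (0.4054651)/(0.1550459) = 2.6151295, and α = 2.6151295/3.6151295 ≈ 0.7234.

α ≈ 0.7234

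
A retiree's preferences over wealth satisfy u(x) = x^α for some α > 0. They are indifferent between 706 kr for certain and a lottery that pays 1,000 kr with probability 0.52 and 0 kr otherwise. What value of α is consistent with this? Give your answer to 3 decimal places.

α ≈ 1.878

The lottery's expected utility is 0.52·u(1000) + 0.48·u(0) = 0.52·1000^α (since u(0) = 0 for α > 0).
Equating: 706^α = 0.52·1000^α, i.e. 0.7060^α = 0.52.
Take logs: α = ln 0.52 / ln(706/1000) ≈ 1.87834.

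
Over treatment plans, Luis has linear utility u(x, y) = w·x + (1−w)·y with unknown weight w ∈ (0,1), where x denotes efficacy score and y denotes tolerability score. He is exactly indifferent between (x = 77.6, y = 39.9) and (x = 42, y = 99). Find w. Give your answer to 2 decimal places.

Equating utilities: w·77.6 + (1−w)·39.9 = w·42 + (1−w)·99.
w·(77.6−42) = (1−w)·(99−39.9), i.e. w·35.6 = (1−w)·59.1.
So w/(1−w) = 59.1/35.6 = 1.6601, giving w = 59.1/(35.6+59.1) = 0.62.

w = 0.62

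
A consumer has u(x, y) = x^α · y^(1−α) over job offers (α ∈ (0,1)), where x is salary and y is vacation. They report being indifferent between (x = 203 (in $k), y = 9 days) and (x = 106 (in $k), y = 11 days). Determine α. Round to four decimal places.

α ≈ 0.2360

Set the two utilities equal: 203^α·9^(1−α) = 106^α·11^(1−α).
Rearrange to (203/106)^α = (11/9)^(1−α) and take logs: α·0.6497669 = (1−α)·0.2006707.
Thus α·(0.8504376) = 0.2006707, so α = 0.2006707/0.8504376 ≈ 0.2360.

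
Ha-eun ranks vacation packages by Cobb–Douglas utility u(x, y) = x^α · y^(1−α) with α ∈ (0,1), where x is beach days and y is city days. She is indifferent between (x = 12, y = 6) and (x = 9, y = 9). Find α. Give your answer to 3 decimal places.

α ≈ 0.585

The Cobb–Douglas utilities coincide, so 12^α·6^(1−α) = 9^α·9^(1−α).
(12/9)^α = (9/6)^(1−α); take logs: α·ln(12/9) = (1−α)·ln(9/6), i.e. α·0.287682 = (1−α)·0.405465.
With A = 0.287682 and B = 0.405465: α·A = (1−α)·B, so α = B/(A+B) = 0.405465/0.693147 ≈ 0.585.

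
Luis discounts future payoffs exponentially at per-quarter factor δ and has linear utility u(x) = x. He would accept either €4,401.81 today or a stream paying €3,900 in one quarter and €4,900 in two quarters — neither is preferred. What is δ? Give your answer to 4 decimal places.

Present value of the stream is 3900·δ + 4900·δ². Indifference gives 3900δ + 4900δ² = 4401.81.
That is, 4900δ² + 3900δ − 4401.81 = 0, a quadratic in δ.
By the quadratic formula (taking the positive root), δ = (−3900 + √101485476.00) / 9800 ≈ 0.6300.

δ ≈ 0.6300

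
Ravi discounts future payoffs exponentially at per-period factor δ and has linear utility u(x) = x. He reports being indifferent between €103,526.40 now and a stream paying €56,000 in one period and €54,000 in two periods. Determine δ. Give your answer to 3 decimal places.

δ ≈ 0.960

Equating present values: 103526.40 = 56000δ + 54000δ².
That is, 54000δ² + 56000δ − 103526.40 = 0, a quadratic in δ.
δ = (−56000 + √(56000² + 4·54000·103526.40)) / (2·54000) = (−56000 + √25497702400.00) / 108000 ≈ 0.960.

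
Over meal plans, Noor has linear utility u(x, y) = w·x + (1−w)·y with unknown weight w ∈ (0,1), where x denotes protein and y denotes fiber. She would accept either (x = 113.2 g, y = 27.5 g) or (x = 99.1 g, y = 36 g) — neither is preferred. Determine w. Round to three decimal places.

w = 0.376

Equating utilities: w·113.2 + (1−w)·27.5 = w·99.1 + (1−w)·36.
Rearranging, 14.1·w − 8.5·(1−w) = 0.
The marginal rate of substitution is 8.5/14.1, so w = 8.5/(14.1+8.5) = 0.376.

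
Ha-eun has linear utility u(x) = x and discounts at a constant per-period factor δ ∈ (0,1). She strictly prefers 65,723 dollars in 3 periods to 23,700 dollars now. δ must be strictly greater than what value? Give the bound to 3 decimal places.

The preference means 23700 < δ^3·65723.
Hence δ^3 > 23700/65723 = 0.36060, and x ↦ x^(1/3) is increasing on (0,∞).
δ > 0.36060^(1/3) = 0.712.

δ > 0.712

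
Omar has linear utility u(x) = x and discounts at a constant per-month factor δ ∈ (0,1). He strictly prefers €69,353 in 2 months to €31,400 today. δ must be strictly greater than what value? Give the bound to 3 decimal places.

δ > 0.673

Comparing present values: 31400 < δ^2·69353.
So δ^2 > 31400/69353 = 0.45276; taking the square root of both positive sides preserves the inequality.
δ > (31400/69353)^(1/2) ≈ 0.673.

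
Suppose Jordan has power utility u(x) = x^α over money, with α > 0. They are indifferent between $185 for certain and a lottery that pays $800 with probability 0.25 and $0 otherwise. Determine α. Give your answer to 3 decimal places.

EU(lottery) = 0.25·800^α + 0.75·0 = 0.25·800^α.
Setting u(185) equal to that: 185^α = 0.25·800^α ⇒ (185/800)^α = 0.25.
Take logs: α = ln 0.25 / ln(185/800) ≈ 0.94676.

α ≈ 0.947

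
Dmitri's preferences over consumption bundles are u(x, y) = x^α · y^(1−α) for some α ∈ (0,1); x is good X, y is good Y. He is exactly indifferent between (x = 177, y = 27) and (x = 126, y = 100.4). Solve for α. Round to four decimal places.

α ≈ 0.7944

Indifference: 177^α · 27^(1−α) = 126^α · 100.4^(1−α).
(177/126)^α = (100.4/27)^(1−α); take logs: α·ln(177/126) = (1−α)·ln(100.4/27), i.e. α·0.3398678 = (1−α)·1.3133253.
So α/(1−α) = (1.3133253)/(0.3398678) = 3.8642240, and α = 3.8642240/4.8642240 ≈ 0.7944.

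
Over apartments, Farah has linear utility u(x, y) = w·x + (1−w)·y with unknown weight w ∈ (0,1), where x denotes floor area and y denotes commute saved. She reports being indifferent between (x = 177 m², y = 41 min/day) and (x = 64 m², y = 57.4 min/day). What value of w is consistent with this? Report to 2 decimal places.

Equating utilities: w·177 + (1−w)·41 = w·64 + (1−w)·57.4.
w·(177−64) = (1−w)·(57.4−41), i.e. w·113 = (1−w)·16.4.
The marginal rate of substitution is 16.4/113, so w = 16.4/(113+16.4) = 0.13.

w = 0.13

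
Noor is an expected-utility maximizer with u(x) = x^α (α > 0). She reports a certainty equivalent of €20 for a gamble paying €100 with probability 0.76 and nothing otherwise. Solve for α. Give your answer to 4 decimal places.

α ≈ 0.1705

EU(lottery) = 0.76·100^α + 0.24·0 = 0.76·100^α.
Setting u(20) equal to that: 20^α = 0.76·100^α ⇒ (20/100)^α = 0.76.
α = ln(0.76) / ln(20/100) = -0.2744368/-1.6094379 ≈ 0.1705.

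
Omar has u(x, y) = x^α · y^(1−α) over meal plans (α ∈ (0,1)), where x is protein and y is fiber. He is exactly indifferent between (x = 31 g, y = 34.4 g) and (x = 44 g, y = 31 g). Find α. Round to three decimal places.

α ≈ 0.229

Set the two utilities equal: 31^α·34.4^(1−α) = 44^α·31^(1−α).
Taking logs: α·ln 31 + (1−α)·ln 34.4 = α·ln 44 + (1−α)·ln 31, i.e. α·-0.350202 = (1−α)·-0.104069.
So α/(1−α) = (-0.104069)/(-0.350202) = 0.297168, and α = 0.297168/1.297168 ≈ 0.229.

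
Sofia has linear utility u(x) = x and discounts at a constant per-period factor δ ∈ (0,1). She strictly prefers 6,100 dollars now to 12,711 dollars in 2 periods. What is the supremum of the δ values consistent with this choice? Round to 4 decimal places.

δ < 0.6927

The preference means 6100 > δ^2·12711.
Dividing by 12711: δ^2 < 0.47990. Both sides are positive, so the square root keeps the direction.
δ < 0.47990^(1/2) = 0.6927.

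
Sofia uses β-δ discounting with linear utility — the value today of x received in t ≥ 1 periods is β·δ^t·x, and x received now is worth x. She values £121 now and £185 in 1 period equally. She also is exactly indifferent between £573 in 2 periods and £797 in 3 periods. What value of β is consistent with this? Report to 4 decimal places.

The second indifference involves only future payoffs, so β cancels: β·δ^2·573 = β·δ^3·797, giving δ = 573/797 = 0.71895.
Substituting δ into 121 = β·δ·185: β = 121/(133.005) ≈ 0.9097.

β ≈ 0.9097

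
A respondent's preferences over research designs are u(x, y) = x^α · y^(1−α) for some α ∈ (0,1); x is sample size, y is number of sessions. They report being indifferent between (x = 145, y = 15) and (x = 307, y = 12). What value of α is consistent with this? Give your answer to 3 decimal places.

α ≈ 0.229

Set the two utilities equal: 145^α·15^(1−α) = 307^α·12^(1−α).
Taking logs: α·ln 145 + (1−α)·ln 15 = α·ln 307 + (1−α)·ln 12, i.e. α·-0.750114 = (1−α)·-0.223144.
So α/(1−α) = (-0.223144)/(-0.750114) = 0.297480, and α = 0.297480/1.297480 ≈ 0.229.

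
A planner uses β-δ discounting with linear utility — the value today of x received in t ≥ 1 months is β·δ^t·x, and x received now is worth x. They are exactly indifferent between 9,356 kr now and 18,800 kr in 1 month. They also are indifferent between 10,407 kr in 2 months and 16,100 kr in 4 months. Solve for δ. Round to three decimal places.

From the later pair, β·δ^2·10407 = β·δ^4·16100; dividing through, δ^2 = 10407/16100 = 0.64640, so δ = 0.80399.

δ ≈ 0.804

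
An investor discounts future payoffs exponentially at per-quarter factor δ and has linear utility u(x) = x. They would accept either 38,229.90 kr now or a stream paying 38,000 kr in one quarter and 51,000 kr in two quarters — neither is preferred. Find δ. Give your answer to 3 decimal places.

δ ≈ 0.570

Equating present values: 38229.90 = 38000δ + 51000δ².
That is, 51000δ² + 38000δ − 38229.90 = 0, a quadratic in δ.
δ = (−38000 + √(38000² + 4·51000·38229.90)) / (2·51000) = (−38000 + √9242899600.00) / 102000 ≈ 0.570.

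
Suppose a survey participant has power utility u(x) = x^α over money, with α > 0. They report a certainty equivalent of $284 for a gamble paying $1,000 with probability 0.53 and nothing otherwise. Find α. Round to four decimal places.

Since u(0) = 0, the lottery's EU is 0.53·1000^α.
Equating: 284^α = 0.53·1000^α, i.e. 0.2840^α = 0.53.
Taking logs: α·ln(284/1000) = ln(0.53), so α = -0.6348783 / -1.2587810 ≈ 0.5044.

α ≈ 0.5044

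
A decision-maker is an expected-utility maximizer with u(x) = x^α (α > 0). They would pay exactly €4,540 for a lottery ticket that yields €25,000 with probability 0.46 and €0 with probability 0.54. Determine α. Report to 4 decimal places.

Since u(0) = 0, the lottery's EU is 0.46·25000^α.
Setting u(4540) equal to that: 4540^α = 0.46·25000^α ⇒ (4540/25000)^α = 0.46.
Take logs: α = ln 0.46 / ln(4540/25000) ≈ 0.455189.

α ≈ 0.4552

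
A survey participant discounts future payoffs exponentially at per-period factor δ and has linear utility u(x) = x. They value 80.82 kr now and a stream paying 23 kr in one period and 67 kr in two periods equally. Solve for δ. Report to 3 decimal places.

Equating present values: 80.82 = 23δ + 67δ².
That is, 67δ² + 23δ − 80.82 = 0, a quadratic in δ.
By the quadratic formula (taking the positive root), δ = (−23 + √22188.76) / 134 ≈ 0.940.

δ ≈ 0.940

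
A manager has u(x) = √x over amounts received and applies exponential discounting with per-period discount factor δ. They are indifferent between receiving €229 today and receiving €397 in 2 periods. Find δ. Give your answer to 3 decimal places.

δ ≈ 0.871

The payoff in 2 periods is discounted by δ^2, so u(229) = δ^2·u(397) and δ^2 = u(229)/u(397).
With u(x) = √x: δ^2 = √229/√397 = √(229/397) = 0.75949.
So δ = 0.75949^(1/2) ≈ 0.871.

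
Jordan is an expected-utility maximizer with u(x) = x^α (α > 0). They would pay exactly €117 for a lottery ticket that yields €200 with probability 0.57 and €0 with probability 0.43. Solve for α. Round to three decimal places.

α ≈ 1.048

The lottery's expected utility is 0.57·u(200) + 0.43·u(0) = 0.57·200^α (since u(0) = 0 for α > 0).
Indifference: 117^α = 0.57·200^α, so (117/200)^α = 0.57.
Taking logs: α·ln(117/200) = ln(0.57), so α = -0.562119 / -0.536143 ≈ 1.048.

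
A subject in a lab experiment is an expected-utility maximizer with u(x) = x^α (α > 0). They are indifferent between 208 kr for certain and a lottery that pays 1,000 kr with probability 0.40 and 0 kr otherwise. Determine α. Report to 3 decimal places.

Since u(0) = 0, the lottery's EU is 0.40·1000^α.
Indifference: 208^α = 0.40·1000^α, so (208/1000)^α = 0.40.
Taking logs: α·ln(208/1000) = ln(0.40), so α = -0.916291 / -1.570217 ≈ 0.584.

α ≈ 0.584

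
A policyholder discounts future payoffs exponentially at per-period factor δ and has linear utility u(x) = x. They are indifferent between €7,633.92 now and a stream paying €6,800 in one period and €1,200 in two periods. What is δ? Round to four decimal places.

δ ≈ 0.9600

Equating present values: 7633.92 = 6800δ + 1200δ².
That is, 1200δ² + 6800δ − 7633.92 = 0, a quadratic in δ.
By the quadratic formula (taking the positive root), δ = (−6800 + √82882816.00) / 2400 ≈ 0.9600.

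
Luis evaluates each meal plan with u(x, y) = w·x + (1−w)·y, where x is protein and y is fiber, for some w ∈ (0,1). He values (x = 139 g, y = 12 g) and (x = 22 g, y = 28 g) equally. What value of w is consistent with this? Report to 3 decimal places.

w = 0.120

Indifference: w·139 + (1−w)·12 = w·22 + (1−w)·28.
w·(139−22) = (1−w)·(28−12), i.e. w·117 = (1−w)·16.
The marginal rate of substitution is 16/117, so w = 16/(117+16) = 0.120.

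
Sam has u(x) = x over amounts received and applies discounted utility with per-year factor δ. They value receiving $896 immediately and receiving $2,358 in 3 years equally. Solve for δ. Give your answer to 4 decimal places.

Indifference means u(896) = δ^3 · u(2358), so δ^3 = u(896)/u(2358).
With u(x) = x: δ^3 = 896/2358 = 0.37998.
So δ = 0.37998^(1/3) ≈ 0.7243.

δ ≈ 0.7243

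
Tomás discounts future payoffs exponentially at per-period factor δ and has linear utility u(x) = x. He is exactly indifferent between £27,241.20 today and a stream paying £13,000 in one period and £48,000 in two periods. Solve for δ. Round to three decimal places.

The stream is worth 13000δ + 48000δ² today, so 13000δ + 48000δ² = 27241.20.
Rearranged: 48000δ² + 13000δ − 27241.20 = 0.
δ = (−13000 + √(13000² + 4·48000·27241.20)) / (2·48000) = (−13000 + √5399310400.00) / 96000 ≈ 0.630.

δ ≈ 0.630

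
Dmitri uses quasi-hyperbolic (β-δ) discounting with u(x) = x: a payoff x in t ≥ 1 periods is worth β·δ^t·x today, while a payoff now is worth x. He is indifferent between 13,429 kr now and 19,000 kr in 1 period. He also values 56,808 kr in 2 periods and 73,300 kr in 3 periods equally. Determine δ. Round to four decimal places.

δ ≈ 0.7750

From the later pair, β·δ^2·56808 = β·δ^3·73300; dividing through, δ = 56808/73300 = 0.77501.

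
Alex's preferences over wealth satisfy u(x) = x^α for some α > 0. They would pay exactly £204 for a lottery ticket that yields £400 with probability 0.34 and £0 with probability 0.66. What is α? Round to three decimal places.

The lottery's expected utility is 0.34·u(400) + 0.66·u(0) = 0.34·400^α (since u(0) = 0 for α > 0).
Setting u(204) equal to that: 204^α = 0.34·400^α ⇒ (204/400)^α = 0.34.
Take logs: α = ln 0.34 / ln(204/400) ≈ 1.60217.

α ≈ 1.602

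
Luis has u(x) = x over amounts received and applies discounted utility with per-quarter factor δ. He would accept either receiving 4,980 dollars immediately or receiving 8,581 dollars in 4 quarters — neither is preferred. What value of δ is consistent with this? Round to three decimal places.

Equating discounted utilities: u(4980) = δ^4·u(8581) ⇒ δ^4 = u(4980)/u(8581).
With u(x) = x: δ^4 = 4980/8581 = 0.58035.
Taking the 4th root: δ = 0.58035^(1/4) ≈ 0.873.

δ ≈ 0.873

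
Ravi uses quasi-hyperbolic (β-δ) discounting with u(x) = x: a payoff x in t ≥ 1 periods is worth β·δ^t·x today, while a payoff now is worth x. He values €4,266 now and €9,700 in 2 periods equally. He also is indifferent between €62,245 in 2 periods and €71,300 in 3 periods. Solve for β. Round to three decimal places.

The second indifference involves only future payoffs, so β cancels: β·δ^2·62245 = β·δ^3·71300, giving δ = 62245/71300 = 0.87300.
The first indifference: 4266 = β·δ^2·9700, so β = 4266/(δ^2·9700) = 4266/(0.76213·9700) ≈ 0.577.

β ≈ 0.577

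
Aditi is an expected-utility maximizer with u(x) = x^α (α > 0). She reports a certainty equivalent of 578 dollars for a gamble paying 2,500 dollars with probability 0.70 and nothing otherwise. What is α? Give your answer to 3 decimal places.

The lottery's expected utility is 0.70·u(2500) + 0.30·u(0) = 0.70·2500^α (since u(0) = 0 for α > 0).
Setting u(578) equal to that: 578^α = 0.70·2500^α ⇒ (578/2500)^α = 0.70.
α = ln(0.70) / ln(578/2500) = -0.356675/-1.464472 ≈ 0.244.

α ≈ 0.244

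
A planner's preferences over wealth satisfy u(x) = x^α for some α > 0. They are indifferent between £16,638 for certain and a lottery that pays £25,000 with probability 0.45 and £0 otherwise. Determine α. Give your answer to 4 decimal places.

The lottery's expected utility is 0.45·u(25000) + 0.55·u(0) = 0.45·25000^α (since u(0) = 0 for α > 0).
Equating: 16638^α = 0.45·25000^α, i.e. 0.6655^α = 0.45.
Taking logs: α·ln(16638/25000) = ln(0.45), so α = -0.7985077 / -0.4071866 ≈ 1.9610.

α ≈ 1.9610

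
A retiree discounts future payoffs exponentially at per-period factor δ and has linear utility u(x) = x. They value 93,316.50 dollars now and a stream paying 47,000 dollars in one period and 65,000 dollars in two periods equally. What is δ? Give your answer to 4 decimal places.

δ ≈ 0.8900

Present value of the stream is 47000·δ + 65000·δ². Indifference gives 47000δ + 65000δ² = 93316.50.
So 65000δ² + 47000δ − 93316.50 = 0.
The positive root is δ = [−47000 + √(47000² + 4·65000·93316.50)] / (2·65000) = (−47000 + 162700.000)/130000 ≈ 0.8900.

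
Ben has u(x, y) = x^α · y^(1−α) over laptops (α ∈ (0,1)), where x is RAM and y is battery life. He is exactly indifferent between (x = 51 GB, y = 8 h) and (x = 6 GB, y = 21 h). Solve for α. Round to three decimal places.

The Cobb–Douglas utilities coincide, so 51^α·8^(1−α) = 6^α·21^(1−α).
Taking logs: α·ln 51 + (1−α)·ln 8 = α·ln 6 + (1−α)·ln 21, i.e. α·2.140066 = (1−α)·0.965081.
Thus α·(3.105147) = 0.965081, so α = 0.965081/3.105147 ≈ 0.311.

α ≈ 0.311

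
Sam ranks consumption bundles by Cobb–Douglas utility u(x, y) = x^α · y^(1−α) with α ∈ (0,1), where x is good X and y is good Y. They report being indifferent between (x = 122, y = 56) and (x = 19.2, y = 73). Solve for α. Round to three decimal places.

Set the two utilities equal: 122^α·56^(1−α) = 19.2^α·73^(1−α).
Taking logs: α·ln 122 + (1−α)·ln 56 = α·ln 19.2 + (1−α)·ln 73, i.e. α·1.849111 = (1−α)·0.265108.
So α/(1−α) = (0.265108)/(1.849111) = 0.143371, and α = 0.143371/1.143371 ≈ 0.125.

α ≈ 0.125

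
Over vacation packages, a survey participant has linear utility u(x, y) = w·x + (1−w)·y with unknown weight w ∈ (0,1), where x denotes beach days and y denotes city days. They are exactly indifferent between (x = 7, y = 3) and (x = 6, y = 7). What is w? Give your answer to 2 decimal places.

w = 0.80

Indifference: w·7 + (1−w)·3 = w·6 + (1−w)·7.
Collecting terms: w·1 = (1−w)·4.
So w/(1−w) = 4/1 = 4.0000, giving w = 4/(1+4) = 0.80.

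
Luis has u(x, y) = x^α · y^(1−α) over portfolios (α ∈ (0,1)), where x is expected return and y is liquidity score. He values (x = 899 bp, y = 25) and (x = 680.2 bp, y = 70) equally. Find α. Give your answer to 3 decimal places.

α ≈ 0.787

The Cobb–Douglas utilities coincide, so 899^α·25^(1−α) = 680.2^α·70^(1−α).
(899/680.2)^α = (70/25)^(1−α); take logs: α·ln(899/680.2) = (1−α)·ln(70/25), i.e. α·0.278896 = (1−α)·1.029619.
Thus α·(1.308515) = 1.029619, so α = 1.029619/1.308515 ≈ 0.787.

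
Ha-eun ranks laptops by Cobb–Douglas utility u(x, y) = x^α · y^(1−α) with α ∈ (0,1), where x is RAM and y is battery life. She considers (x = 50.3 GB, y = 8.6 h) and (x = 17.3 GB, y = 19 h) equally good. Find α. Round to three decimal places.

α ≈ 0.426

Indifference: 50.3^α · 8.6^(1−α) = 17.3^α · 19^(1−α).
Taking logs: α·ln 50.3 + (1−α)·ln 8.6 = α·ln 17.3 + (1−α)·ln 19, i.e. α·1.067299 = (1−α)·0.792677.
With A = 1.067299 and B = 0.792677: α·A = (1−α)·B, so α = B/(A+B) = 0.792677/1.859976 ≈ 0.426.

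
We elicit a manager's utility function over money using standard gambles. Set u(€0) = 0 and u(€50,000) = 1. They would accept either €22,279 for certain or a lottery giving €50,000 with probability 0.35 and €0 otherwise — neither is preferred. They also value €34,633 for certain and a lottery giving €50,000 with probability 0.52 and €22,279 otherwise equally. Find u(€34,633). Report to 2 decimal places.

First, u(€22,279) = 0.35·u(€50,000) + 0.65·u(€0) = 0.35.
Then u(€34,633) = 0.52·u(€50,000) + 0.48·u(€22,279) = 0.52·1.00 + 0.48·0.35 = 0.6880.

0.69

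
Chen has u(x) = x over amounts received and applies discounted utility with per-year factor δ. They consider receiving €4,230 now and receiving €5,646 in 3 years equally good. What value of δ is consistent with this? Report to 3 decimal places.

δ ≈ 0.908

The payoff in 3 years is discounted by δ^3, so u(4230) = δ^3·u(5646) and δ^3 = u(4230)/u(5646).
With u(x) = x: δ^3 = 4230/5646 = 0.74920.
So δ = 0.74920^(1/3) ≈ 0.908.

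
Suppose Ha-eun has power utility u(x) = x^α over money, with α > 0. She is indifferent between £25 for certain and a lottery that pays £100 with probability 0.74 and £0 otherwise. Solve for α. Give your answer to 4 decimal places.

EU(lottery) = 0.74·100^α + 0.26·0 = 0.74·100^α.
Setting u(25) equal to that: 25^α = 0.74·100^α ⇒ (25/100)^α = 0.74.
Take logs: α = ln 0.74 / ln(25/100) ≈ 0.217201.

α ≈ 0.2172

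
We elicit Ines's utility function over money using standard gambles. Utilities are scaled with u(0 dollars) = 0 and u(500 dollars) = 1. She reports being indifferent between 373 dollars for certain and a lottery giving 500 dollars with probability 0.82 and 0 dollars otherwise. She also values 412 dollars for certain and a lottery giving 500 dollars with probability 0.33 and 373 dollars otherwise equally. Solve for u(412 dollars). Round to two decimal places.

The first gamble pins u(373 dollars): it must equal 0.82·1 + 0.18·0 = 0.82.
The second indifference gives u(412 dollars) = 0.33·u(500 dollars) + 0.67·u(373 dollars) = 0.33·1.00 + 0.67·0.82 = 0.8794.

0.88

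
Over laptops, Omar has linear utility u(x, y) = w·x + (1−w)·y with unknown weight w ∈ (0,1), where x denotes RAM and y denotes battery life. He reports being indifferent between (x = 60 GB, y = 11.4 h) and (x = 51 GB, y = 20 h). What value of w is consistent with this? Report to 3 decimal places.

w = 0.489

u(60,11.4) = u(51,20) means w·60 + (1−w)·11.4 = w·51 + (1−w)·20.
Rearranging, 9·w − 8.6·(1−w) = 0.
Hence w = 8.6/(9+8.6) = 8.6/17.6 = 0.489.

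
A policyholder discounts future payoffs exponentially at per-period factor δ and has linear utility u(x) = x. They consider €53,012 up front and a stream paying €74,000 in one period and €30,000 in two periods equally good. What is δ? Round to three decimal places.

Equating present values: 53012 = 74000δ + 30000δ².
That is, 30000δ² + 74000δ − 53012 = 0, a quadratic in δ.
δ = (−74000 + √(74000² + 4·30000·53012)) / (2·30000) = (−74000 + √11837440000.00) / 60000 ≈ 0.580.

δ ≈ 0.580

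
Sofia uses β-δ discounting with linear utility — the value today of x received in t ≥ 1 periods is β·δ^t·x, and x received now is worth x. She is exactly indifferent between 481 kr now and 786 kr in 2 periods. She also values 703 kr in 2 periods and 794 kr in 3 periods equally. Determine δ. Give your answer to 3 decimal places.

From the later pair, β·δ^2·703 = β·δ^3·794; dividing through, δ = 703/794 = 0.88539.

δ ≈ 0.885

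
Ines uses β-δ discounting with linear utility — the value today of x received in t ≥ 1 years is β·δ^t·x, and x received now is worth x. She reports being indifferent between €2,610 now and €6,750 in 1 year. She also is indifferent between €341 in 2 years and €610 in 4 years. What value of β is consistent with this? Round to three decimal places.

Both payoffs in the second observation are in the future, so β drops out: δ^2·341 = δ^4·610 ⇒ δ^2 = 341/610 = 0.55902, so δ = 0.74767.
Substituting δ into 2610 = β·δ·6750: β = 2610/(5046.799) ≈ 0.517.

β ≈ 0.517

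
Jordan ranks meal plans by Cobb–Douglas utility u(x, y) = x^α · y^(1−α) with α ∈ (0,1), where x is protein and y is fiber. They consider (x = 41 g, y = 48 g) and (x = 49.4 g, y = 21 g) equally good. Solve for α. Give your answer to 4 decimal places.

α ≈ 0.8160

The Cobb–Douglas utilities coincide, so 41^α·48^(1−α) = 49.4^α·21^(1−α).
Taking logs: α·ln 41 + (1−α)·ln 48 = α·ln 49.4 + (1−α)·ln 21, i.e. α·-0.1863784 = (1−α)·-0.8266786.
So α/(1−α) = (-0.8266786)/(-0.1863784) = 4.4354850, and α = 4.4354850/5.4354850 ≈ 0.8160.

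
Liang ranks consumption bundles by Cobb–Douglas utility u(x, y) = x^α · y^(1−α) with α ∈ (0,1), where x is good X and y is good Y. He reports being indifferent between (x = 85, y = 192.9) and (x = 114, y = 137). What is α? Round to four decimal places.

Set the two utilities equal: 85^α·192.9^(1−α) = 114^α·137^(1−α).
(85/114)^α = (137/192.9)^(1−α); take logs: α·ln(85/114) = (1−α)·ln(137/192.9), i.e. α·-0.2935472 = (1−α)·-0.3421910.
With A = -0.2935472 and B = -0.3421910: α·A = (1−α)·B, so α = B/(A+B) = -0.3421910/-0.6357382 ≈ 0.5383.

α ≈ 0.5383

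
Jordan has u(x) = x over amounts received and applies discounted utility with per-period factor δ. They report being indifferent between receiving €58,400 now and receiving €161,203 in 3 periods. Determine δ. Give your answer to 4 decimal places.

Equating discounted utilities: u(58400) = δ^3·u(161203) ⇒ δ^3 = u(58400)/u(161203).
With u(x) = x: δ^3 = 58400/161203 = 0.36228.
So δ = 0.36228^(1/3) ≈ 0.7129.

δ ≈ 0.7129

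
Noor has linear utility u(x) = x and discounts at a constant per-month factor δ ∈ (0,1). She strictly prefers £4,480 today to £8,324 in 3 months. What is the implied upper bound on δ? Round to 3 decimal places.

The preference means 4480 > δ^3·8324.
So δ^3 < 4480/8324 = 0.53820; taking the cube root of both positive sides preserves the inequality.
δ < (4480/8324)^(1/3) ≈ 0.813.

δ < 0.813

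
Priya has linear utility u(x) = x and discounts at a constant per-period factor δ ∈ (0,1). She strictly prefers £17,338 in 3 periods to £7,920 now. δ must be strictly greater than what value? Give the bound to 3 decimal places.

Comparing present values: 7920 < δ^3·17338.
Dividing by 17338: δ^3 > 0.45680. Both sides are positive, so the cube root keeps the direction.
δ > 0.45680^(1/3) = 0.770.

δ > 0.770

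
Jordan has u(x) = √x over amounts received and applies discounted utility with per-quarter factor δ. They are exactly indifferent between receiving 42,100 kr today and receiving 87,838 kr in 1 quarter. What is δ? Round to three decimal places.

Equating discounted utilities: u(42100) = δ·u(87838) ⇒ δ = u(42100)/u(87838).
Since u(x) = √x, δ = √(42100/87838) = 0.69231.

δ ≈ 0.692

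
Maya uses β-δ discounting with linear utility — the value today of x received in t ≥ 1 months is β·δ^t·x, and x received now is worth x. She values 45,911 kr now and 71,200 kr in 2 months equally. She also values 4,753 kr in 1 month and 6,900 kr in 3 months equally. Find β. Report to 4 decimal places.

β ≈ 0.9361

The second indifference involves only future payoffs, so β cancels: β·δ^1·4753 = β·δ^3·6900, giving δ^2 = 4753/6900 = 0.68884, so δ = 0.82996.
Now use the now-vs-future pair: 45911 = β·δ^2·71200 gives β = 45911/(0.68884·71200) ≈ 0.9361.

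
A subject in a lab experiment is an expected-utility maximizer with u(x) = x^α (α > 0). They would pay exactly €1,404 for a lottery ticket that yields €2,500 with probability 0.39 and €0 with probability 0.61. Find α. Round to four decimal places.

α ≈ 1.6320

The lottery's expected utility is 0.39·u(2500) + 0.61·u(0) = 0.39·2500^α (since u(0) = 0 for α > 0).
Setting u(1404) equal to that: 1404^α = 0.39·2500^α ⇒ (1404/2500)^α = 0.39.
α = ln(0.39) / ln(1404/2500) = -0.9416085/-0.5769654 ≈ 1.6320.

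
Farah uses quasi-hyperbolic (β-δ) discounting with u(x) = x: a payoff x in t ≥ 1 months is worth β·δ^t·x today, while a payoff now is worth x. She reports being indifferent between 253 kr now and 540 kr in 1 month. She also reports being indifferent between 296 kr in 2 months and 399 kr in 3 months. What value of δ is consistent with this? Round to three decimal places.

From the later pair, β·δ^2·296 = β·δ^3·399; dividing through, δ = 296/399 = 0.74185.

δ ≈ 0.742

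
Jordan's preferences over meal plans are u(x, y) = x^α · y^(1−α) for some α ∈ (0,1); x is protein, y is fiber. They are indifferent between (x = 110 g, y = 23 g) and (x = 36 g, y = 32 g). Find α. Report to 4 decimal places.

The Cobb–Douglas utilities coincide, so 110^α·23^(1−α) = 36^α·32^(1−α).
Taking logs: α·ln 110 + (1−α)·ln 23 = α·ln 36 + (1−α)·ln 32, i.e. α·1.1169614 = (1−α)·0.3302417.
With A = 1.1169614 and B = 0.3302417: α·A = (1−α)·B, so α = B/(A+B) = 0.3302417/1.4472031 ≈ 0.2282.

α ≈ 0.2282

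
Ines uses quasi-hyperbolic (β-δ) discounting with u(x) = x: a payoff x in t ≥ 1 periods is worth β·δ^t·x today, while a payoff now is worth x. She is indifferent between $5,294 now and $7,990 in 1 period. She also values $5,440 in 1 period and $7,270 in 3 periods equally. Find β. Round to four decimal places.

From the later pair, β·δ^1·5440 = β·δ^3·7270; dividing through, δ^2 = 5440/7270 = 0.74828, so δ = 0.86503.
Substituting δ into 5294 = β·δ·7990: β = 5294/(6911.607) ≈ 0.7660.

β ≈ 0.7660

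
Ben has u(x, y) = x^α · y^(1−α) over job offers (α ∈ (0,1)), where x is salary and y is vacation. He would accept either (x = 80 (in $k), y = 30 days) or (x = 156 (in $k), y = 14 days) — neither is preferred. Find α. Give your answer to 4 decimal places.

Indifference: 80^α · 30^(1−α) = 156^α · 14^(1−α).
Taking logs: α·ln 80 + (1−α)·ln 30 = α·ln 156 + (1−α)·ln 14, i.e. α·-0.6678294 = (1−α)·-0.7621401.
With A = -0.6678294 and B = -0.7621401: α·A = (1−α)·B, so α = B/(A+B) = -0.7621401/-1.4299695 ≈ 0.5330.

α ≈ 0.5330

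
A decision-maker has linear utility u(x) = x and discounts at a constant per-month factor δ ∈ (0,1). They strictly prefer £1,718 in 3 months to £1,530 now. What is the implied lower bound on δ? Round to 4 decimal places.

Comparing present values: 1530 < δ^3·1718.
So δ^3 > 1530/1718 = 0.89057; taking the cube root of both positive sides preserves the inequality.
δ > (1530/1718)^(1/3) ≈ 0.9621.

δ > 0.9621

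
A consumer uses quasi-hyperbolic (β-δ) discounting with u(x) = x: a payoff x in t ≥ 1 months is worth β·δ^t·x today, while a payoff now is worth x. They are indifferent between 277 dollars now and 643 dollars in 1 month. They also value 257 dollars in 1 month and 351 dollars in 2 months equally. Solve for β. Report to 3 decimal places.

β ≈ 0.588

The second indifference involves only future payoffs, so β cancels: β·δ^1·257 = β·δ^2·351, giving δ = 257/351 = 0.73219.
The first indifference: 277 = β·δ·643, so β = 277/(δ·643) = 277/(0.73219·643) ≈ 0.588.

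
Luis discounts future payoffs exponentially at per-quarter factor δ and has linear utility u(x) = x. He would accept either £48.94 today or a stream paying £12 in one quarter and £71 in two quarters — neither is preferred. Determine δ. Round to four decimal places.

Equating present values: 48.94 = 12δ + 71δ².
Rearranged: 71δ² + 12δ − 48.94 = 0.
By the quadratic formula (taking the positive root), δ = (−12 + √14042.96) / 142 ≈ 0.7500.

δ ≈ 0.7500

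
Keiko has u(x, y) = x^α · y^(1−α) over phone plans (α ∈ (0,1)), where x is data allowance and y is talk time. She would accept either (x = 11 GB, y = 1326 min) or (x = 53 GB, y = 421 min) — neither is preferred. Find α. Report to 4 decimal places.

α ≈ 0.4218

The Cobb–Douglas utilities coincide, so 11^α·1326^(1−α) = 53^α·421^(1−α).
Rearrange to (11/53)^α = (421/1326)^(1−α) and take logs: α·-1.5723966 = (1−α)·-1.1472893.
With A = -1.5723966 and B = -1.1472893: α·A = (1−α)·B, so α = B/(A+B) = -1.1472893/-2.7196859 ≈ 0.4218.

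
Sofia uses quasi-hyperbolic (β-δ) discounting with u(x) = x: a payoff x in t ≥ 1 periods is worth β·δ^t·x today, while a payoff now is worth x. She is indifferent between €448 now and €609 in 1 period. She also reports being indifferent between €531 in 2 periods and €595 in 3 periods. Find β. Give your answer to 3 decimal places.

β ≈ 0.824

Both payoffs in the second observation are in the future, so β drops out: δ^2·531 = δ^3·595 ⇒ δ = 531/595 = 0.89244.
The first indifference: 448 = β·δ·609, so β = 448/(δ·609) = 448/(0.89244·609) ≈ 0.824.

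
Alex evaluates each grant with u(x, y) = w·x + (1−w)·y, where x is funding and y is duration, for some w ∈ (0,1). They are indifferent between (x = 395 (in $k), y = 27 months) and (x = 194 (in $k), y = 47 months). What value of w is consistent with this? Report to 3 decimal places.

w = 0.090

Indifference: w·395 + (1−w)·27 = w·194 + (1−w)·47.
w·(395−194) = (1−w)·(47−27), i.e. w·201 = (1−w)·20.
The marginal rate of substitution is 20/201, so w = 20/(201+20) = 0.090.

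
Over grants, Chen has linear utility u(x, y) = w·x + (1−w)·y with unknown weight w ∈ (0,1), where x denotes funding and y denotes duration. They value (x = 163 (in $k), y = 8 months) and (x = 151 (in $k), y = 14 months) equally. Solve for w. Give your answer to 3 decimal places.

Indifference: w·163 + (1−w)·8 = w·151 + (1−w)·14.
Rearranging, 12·w − 6·(1−w) = 0.
So w/(1−w) = 6/12 = 0.5000, giving w = 6/(12+6) = 0.333.

w = 0.333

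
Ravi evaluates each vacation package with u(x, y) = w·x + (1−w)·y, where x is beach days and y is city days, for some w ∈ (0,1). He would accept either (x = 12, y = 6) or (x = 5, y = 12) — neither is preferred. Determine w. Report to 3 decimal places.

Equating utilities: w·12 + (1−w)·6 = w·5 + (1−w)·12.
w·(12−5) = (1−w)·(12−6), i.e. w·7 = (1−w)·6.
So w/(1−w) = 6/7 = 0.8571, giving w = 6/(7+6) = 0.462.

w = 0.462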